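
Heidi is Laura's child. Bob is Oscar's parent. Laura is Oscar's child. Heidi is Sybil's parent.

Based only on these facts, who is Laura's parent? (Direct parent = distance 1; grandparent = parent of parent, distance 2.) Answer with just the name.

Answer: Oscar

Derivation:
Reconstructing the parent chain from the given facts:
  Bob -> Oscar -> Laura -> Heidi -> Sybil
(each arrow means 'parent of the next')
Positions in the chain (0 = top):
  position of Bob: 0
  position of Oscar: 1
  position of Laura: 2
  position of Heidi: 3
  position of Sybil: 4

Laura is at position 2; the parent is 1 step up the chain, i.e. position 1: Oscar.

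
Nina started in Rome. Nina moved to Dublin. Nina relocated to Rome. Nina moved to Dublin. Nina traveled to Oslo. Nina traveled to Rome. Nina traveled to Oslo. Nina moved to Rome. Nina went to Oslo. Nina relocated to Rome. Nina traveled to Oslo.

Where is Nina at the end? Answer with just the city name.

Tracking Nina's location:
Start: Nina is in Rome.
After move 1: Rome -> Dublin. Nina is in Dublin.
After move 2: Dublin -> Rome. Nina is in Rome.
After move 3: Rome -> Dublin. Nina is in Dublin.
After move 4: Dublin -> Oslo. Nina is in Oslo.
After move 5: Oslo -> Rome. Nina is in Rome.
After move 6: Rome -> Oslo. Nina is in Oslo.
After move 7: Oslo -> Rome. Nina is in Rome.
After move 8: Rome -> Oslo. Nina is in Oslo.
After move 9: Oslo -> Rome. Nina is in Rome.
After move 10: Rome -> Oslo. Nina is in Oslo.

Answer: Oslo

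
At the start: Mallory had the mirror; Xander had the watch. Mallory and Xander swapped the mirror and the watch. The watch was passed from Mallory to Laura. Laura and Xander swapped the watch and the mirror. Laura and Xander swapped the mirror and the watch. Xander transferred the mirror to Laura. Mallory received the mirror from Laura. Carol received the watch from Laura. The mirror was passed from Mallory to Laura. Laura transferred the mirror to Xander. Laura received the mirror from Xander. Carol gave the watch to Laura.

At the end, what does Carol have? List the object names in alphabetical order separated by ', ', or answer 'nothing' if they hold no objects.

Tracking all object holders:
Start: mirror:Mallory, watch:Xander
Event 1 (swap mirror<->watch: now mirror:Xander, watch:Mallory). State: mirror:Xander, watch:Mallory
Event 2 (give watch: Mallory -> Laura). State: mirror:Xander, watch:Laura
Event 3 (swap watch<->mirror: now watch:Xander, mirror:Laura). State: mirror:Laura, watch:Xander
Event 4 (swap mirror<->watch: now mirror:Xander, watch:Laura). State: mirror:Xander, watch:Laura
Event 5 (give mirror: Xander -> Laura). State: mirror:Laura, watch:Laura
Event 6 (give mirror: Laura -> Mallory). State: mirror:Mallory, watch:Laura
Event 7 (give watch: Laura -> Carol). State: mirror:Mallory, watch:Carol
Event 8 (give mirror: Mallory -> Laura). State: mirror:Laura, watch:Carol
Event 9 (give mirror: Laura -> Xander). State: mirror:Xander, watch:Carol
Event 10 (give mirror: Xander -> Laura). State: mirror:Laura, watch:Carol
Event 11 (give watch: Carol -> Laura). State: mirror:Laura, watch:Laura

Final state: mirror:Laura, watch:Laura
Carol holds: (nothing).

Answer: nothing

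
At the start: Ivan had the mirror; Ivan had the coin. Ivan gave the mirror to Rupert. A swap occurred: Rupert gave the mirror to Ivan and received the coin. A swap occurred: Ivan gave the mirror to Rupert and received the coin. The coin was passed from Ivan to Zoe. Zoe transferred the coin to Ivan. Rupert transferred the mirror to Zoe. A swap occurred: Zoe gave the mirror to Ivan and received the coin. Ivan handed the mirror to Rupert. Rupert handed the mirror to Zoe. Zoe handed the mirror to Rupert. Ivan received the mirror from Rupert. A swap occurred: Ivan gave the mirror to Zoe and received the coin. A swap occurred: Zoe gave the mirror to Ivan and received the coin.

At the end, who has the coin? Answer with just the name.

Tracking all object holders:
Start: mirror:Ivan, coin:Ivan
Event 1 (give mirror: Ivan -> Rupert). State: mirror:Rupert, coin:Ivan
Event 2 (swap mirror<->coin: now mirror:Ivan, coin:Rupert). State: mirror:Ivan, coin:Rupert
Event 3 (swap mirror<->coin: now mirror:Rupert, coin:Ivan). State: mirror:Rupert, coin:Ivan
Event 4 (give coin: Ivan -> Zoe). State: mirror:Rupert, coin:Zoe
Event 5 (give coin: Zoe -> Ivan). State: mirror:Rupert, coin:Ivan
Event 6 (give mirror: Rupert -> Zoe). State: mirror:Zoe, coin:Ivan
Event 7 (swap mirror<->coin: now mirror:Ivan, coin:Zoe). State: mirror:Ivan, coin:Zoe
Event 8 (give mirror: Ivan -> Rupert). State: mirror:Rupert, coin:Zoe
Event 9 (give mirror: Rupert -> Zoe). State: mirror:Zoe, coin:Zoe
Event 10 (give mirror: Zoe -> Rupert). State: mirror:Rupert, coin:Zoe
Event 11 (give mirror: Rupert -> Ivan). State: mirror:Ivan, coin:Zoe
Event 12 (swap mirror<->coin: now mirror:Zoe, coin:Ivan). State: mirror:Zoe, coin:Ivan
Event 13 (swap mirror<->coin: now mirror:Ivan, coin:Zoe). State: mirror:Ivan, coin:Zoe

Final state: mirror:Ivan, coin:Zoe
The coin is held by Zoe.

Answer: Zoe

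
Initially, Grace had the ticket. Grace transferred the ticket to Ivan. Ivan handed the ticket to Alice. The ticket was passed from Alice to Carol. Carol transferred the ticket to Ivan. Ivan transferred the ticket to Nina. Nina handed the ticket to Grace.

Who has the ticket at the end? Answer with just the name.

Tracking the ticket through each event:
Start: Grace has the ticket.
After event 1: Ivan has the ticket.
After event 2: Alice has the ticket.
After event 3: Carol has the ticket.
After event 4: Ivan has the ticket.
After event 5: Nina has the ticket.
After event 6: Grace has the ticket.

Answer: Grace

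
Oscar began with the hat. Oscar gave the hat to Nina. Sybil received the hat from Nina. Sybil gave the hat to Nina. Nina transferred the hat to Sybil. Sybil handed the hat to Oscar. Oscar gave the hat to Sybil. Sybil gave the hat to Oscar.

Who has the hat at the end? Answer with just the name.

Tracking the hat through each event:
Start: Oscar has the hat.
After event 1: Nina has the hat.
After event 2: Sybil has the hat.
After event 3: Nina has the hat.
After event 4: Sybil has the hat.
After event 5: Oscar has the hat.
After event 6: Sybil has the hat.
After event 7: Oscar has the hat.

Answer: Oscar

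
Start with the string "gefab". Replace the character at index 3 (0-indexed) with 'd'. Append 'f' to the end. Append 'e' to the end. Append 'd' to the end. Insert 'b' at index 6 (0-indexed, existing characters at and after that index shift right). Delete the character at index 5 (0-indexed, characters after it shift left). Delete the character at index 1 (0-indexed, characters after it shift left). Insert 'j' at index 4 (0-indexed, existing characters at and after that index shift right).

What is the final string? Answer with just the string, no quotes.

Applying each edit step by step:
Start: "gefab"
Op 1 (replace idx 3: 'a' -> 'd'): "gefab" -> "gefdb"
Op 2 (append 'f'): "gefdb" -> "gefdbf"
Op 3 (append 'e'): "gefdbf" -> "gefdbfe"
Op 4 (append 'd'): "gefdbfe" -> "gefdbfed"
Op 5 (insert 'b' at idx 6): "gefdbfed" -> "gefdbfbed"
Op 6 (delete idx 5 = 'f'): "gefdbfbed" -> "gefdbbed"
Op 7 (delete idx 1 = 'e'): "gefdbbed" -> "gfdbbed"
Op 8 (insert 'j' at idx 4): "gfdbbed" -> "gfdbjbed"

Answer: gfdbjbed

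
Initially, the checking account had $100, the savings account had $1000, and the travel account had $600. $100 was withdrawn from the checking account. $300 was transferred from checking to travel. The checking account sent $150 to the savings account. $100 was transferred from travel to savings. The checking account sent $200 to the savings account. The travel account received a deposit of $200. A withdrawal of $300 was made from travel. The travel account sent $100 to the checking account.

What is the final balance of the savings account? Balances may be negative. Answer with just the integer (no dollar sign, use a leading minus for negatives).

Answer: 1450

Derivation:
Tracking account balances step by step:
Start: checking=100, savings=1000, travel=600
Event 1 (withdraw 100 from checking): checking: 100 - 100 = 0. Balances: checking=0, savings=1000, travel=600
Event 2 (transfer 300 checking -> travel): checking: 0 - 300 = -300, travel: 600 + 300 = 900. Balances: checking=-300, savings=1000, travel=900
Event 3 (transfer 150 checking -> savings): checking: -300 - 150 = -450, savings: 1000 + 150 = 1150. Balances: checking=-450, savings=1150, travel=900
Event 4 (transfer 100 travel -> savings): travel: 900 - 100 = 800, savings: 1150 + 100 = 1250. Balances: checking=-450, savings=1250, travel=800
Event 5 (transfer 200 checking -> savings): checking: -450 - 200 = -650, savings: 1250 + 200 = 1450. Balances: checking=-650, savings=1450, travel=800
Event 6 (deposit 200 to travel): travel: 800 + 200 = 1000. Balances: checking=-650, savings=1450, travel=1000
Event 7 (withdraw 300 from travel): travel: 1000 - 300 = 700. Balances: checking=-650, savings=1450, travel=700
Event 8 (transfer 100 travel -> checking): travel: 700 - 100 = 600, checking: -650 + 100 = -550. Balances: checking=-550, savings=1450, travel=600

Final balance of savings: 1450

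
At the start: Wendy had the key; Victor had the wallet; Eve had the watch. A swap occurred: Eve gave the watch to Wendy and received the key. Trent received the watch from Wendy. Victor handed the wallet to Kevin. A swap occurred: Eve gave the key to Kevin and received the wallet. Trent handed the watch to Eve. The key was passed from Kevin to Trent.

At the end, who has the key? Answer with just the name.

Tracking all object holders:
Start: key:Wendy, wallet:Victor, watch:Eve
Event 1 (swap watch<->key: now watch:Wendy, key:Eve). State: key:Eve, wallet:Victor, watch:Wendy
Event 2 (give watch: Wendy -> Trent). State: key:Eve, wallet:Victor, watch:Trent
Event 3 (give wallet: Victor -> Kevin). State: key:Eve, wallet:Kevin, watch:Trent
Event 4 (swap key<->wallet: now key:Kevin, wallet:Eve). State: key:Kevin, wallet:Eve, watch:Trent
Event 5 (give watch: Trent -> Eve). State: key:Kevin, wallet:Eve, watch:Eve
Event 6 (give key: Kevin -> Trent). State: key:Trent, wallet:Eve, watch:Eve

Final state: key:Trent, wallet:Eve, watch:Eve
The key is held by Trent.

Answer: Trent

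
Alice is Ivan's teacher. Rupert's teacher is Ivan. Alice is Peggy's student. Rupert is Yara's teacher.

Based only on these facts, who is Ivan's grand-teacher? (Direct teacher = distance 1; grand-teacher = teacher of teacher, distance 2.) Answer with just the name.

Answer: Peggy

Derivation:
Reconstructing the teacher chain from the given facts:
  Peggy -> Alice -> Ivan -> Rupert -> Yara
(each arrow means 'teacher of the next')
Positions in the chain (0 = top):
  position of Peggy: 0
  position of Alice: 1
  position of Ivan: 2
  position of Rupert: 3
  position of Yara: 4

Ivan is at position 2; the grand-teacher is 2 steps up the chain, i.e. position 0: Peggy.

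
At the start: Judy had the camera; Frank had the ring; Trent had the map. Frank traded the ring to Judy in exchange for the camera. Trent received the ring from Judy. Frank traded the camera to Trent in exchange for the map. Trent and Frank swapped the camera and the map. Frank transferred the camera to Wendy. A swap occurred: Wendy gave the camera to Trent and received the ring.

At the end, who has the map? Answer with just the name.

Tracking all object holders:
Start: camera:Judy, ring:Frank, map:Trent
Event 1 (swap ring<->camera: now ring:Judy, camera:Frank). State: camera:Frank, ring:Judy, map:Trent
Event 2 (give ring: Judy -> Trent). State: camera:Frank, ring:Trent, map:Trent
Event 3 (swap camera<->map: now camera:Trent, map:Frank). State: camera:Trent, ring:Trent, map:Frank
Event 4 (swap camera<->map: now camera:Frank, map:Trent). State: camera:Frank, ring:Trent, map:Trent
Event 5 (give camera: Frank -> Wendy). State: camera:Wendy, ring:Trent, map:Trent
Event 6 (swap camera<->ring: now camera:Trent, ring:Wendy). State: camera:Trent, ring:Wendy, map:Trent

Final state: camera:Trent, ring:Wendy, map:Trent
The map is held by Trent.

Answer: Trent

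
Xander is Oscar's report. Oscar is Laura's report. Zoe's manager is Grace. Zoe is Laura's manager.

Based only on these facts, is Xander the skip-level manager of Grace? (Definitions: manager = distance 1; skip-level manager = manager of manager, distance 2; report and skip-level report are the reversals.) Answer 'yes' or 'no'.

Reconstructing the manager chain from the given facts:
  Grace -> Zoe -> Laura -> Oscar -> Xander
(each arrow means 'manager of the next')
Positions in the chain (0 = top):
  position of Grace: 0
  position of Zoe: 1
  position of Laura: 2
  position of Oscar: 3
  position of Xander: 4

Xander is at position 4, Grace is at position 0; signed distance (j - i) = -4.
'skip-level manager' requires j - i = 2. Actual distance is -4, so the relation does NOT hold.

Answer: no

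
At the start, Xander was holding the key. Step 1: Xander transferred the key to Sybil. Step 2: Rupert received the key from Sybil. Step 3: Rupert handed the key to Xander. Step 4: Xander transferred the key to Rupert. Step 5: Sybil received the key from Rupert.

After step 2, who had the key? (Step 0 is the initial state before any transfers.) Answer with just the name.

Tracking the key holder through step 2:
After step 0 (start): Xander
After step 1: Sybil
After step 2: Rupert

At step 2, the holder is Rupert.

Answer: Rupert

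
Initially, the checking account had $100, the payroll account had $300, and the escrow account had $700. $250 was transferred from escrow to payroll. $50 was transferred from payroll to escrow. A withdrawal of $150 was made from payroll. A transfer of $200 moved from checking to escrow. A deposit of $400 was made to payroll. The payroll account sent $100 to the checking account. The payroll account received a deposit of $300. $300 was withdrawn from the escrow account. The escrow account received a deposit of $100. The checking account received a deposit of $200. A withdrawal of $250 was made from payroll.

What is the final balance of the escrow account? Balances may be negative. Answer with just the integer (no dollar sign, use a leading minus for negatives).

Tracking account balances step by step:
Start: checking=100, payroll=300, escrow=700
Event 1 (transfer 250 escrow -> payroll): escrow: 700 - 250 = 450, payroll: 300 + 250 = 550. Balances: checking=100, payroll=550, escrow=450
Event 2 (transfer 50 payroll -> escrow): payroll: 550 - 50 = 500, escrow: 450 + 50 = 500. Balances: checking=100, payroll=500, escrow=500
Event 3 (withdraw 150 from payroll): payroll: 500 - 150 = 350. Balances: checking=100, payroll=350, escrow=500
Event 4 (transfer 200 checking -> escrow): checking: 100 - 200 = -100, escrow: 500 + 200 = 700. Balances: checking=-100, payroll=350, escrow=700
Event 5 (deposit 400 to payroll): payroll: 350 + 400 = 750. Balances: checking=-100, payroll=750, escrow=700
Event 6 (transfer 100 payroll -> checking): payroll: 750 - 100 = 650, checking: -100 + 100 = 0. Balances: checking=0, payroll=650, escrow=700
Event 7 (deposit 300 to payroll): payroll: 650 + 300 = 950. Balances: checking=0, payroll=950, escrow=700
Event 8 (withdraw 300 from escrow): escrow: 700 - 300 = 400. Balances: checking=0, payroll=950, escrow=400
Event 9 (deposit 100 to escrow): escrow: 400 + 100 = 500. Balances: checking=0, payroll=950, escrow=500
Event 10 (deposit 200 to checking): checking: 0 + 200 = 200. Balances: checking=200, payroll=950, escrow=500
Event 11 (withdraw 250 from payroll): payroll: 950 - 250 = 700. Balances: checking=200, payroll=700, escrow=500

Final balance of escrow: 500

Answer: 500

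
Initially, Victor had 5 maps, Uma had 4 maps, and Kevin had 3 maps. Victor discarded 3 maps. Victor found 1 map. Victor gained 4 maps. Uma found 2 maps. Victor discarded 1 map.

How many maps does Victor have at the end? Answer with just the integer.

Answer: 6

Derivation:
Tracking counts step by step:
Start: Victor=5, Uma=4, Kevin=3
Event 1 (Victor -3): Victor: 5 -> 2. State: Victor=2, Uma=4, Kevin=3
Event 2 (Victor +1): Victor: 2 -> 3. State: Victor=3, Uma=4, Kevin=3
Event 3 (Victor +4): Victor: 3 -> 7. State: Victor=7, Uma=4, Kevin=3
Event 4 (Uma +2): Uma: 4 -> 6. State: Victor=7, Uma=6, Kevin=3
Event 5 (Victor -1): Victor: 7 -> 6. State: Victor=6, Uma=6, Kevin=3

Victor's final count: 6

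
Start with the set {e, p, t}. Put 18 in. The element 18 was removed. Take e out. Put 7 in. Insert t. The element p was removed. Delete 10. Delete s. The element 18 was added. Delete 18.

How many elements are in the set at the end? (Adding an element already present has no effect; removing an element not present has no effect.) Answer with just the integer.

Answer: 2

Derivation:
Tracking the set through each operation:
Start: {e, p, t}
Event 1 (add 18): added. Set: {18, e, p, t}
Event 2 (remove 18): removed. Set: {e, p, t}
Event 3 (remove e): removed. Set: {p, t}
Event 4 (add 7): added. Set: {7, p, t}
Event 5 (add t): already present, no change. Set: {7, p, t}
Event 6 (remove p): removed. Set: {7, t}
Event 7 (remove 10): not present, no change. Set: {7, t}
Event 8 (remove s): not present, no change. Set: {7, t}
Event 9 (add 18): added. Set: {18, 7, t}
Event 10 (remove 18): removed. Set: {7, t}

Final set: {7, t} (size 2)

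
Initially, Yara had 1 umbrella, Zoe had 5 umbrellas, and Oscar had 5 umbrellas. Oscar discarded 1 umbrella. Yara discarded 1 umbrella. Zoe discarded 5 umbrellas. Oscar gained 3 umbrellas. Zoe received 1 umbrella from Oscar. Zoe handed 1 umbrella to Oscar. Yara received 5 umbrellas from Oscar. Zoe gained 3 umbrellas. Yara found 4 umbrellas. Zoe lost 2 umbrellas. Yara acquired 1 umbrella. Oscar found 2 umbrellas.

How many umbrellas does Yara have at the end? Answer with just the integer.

Tracking counts step by step:
Start: Yara=1, Zoe=5, Oscar=5
Event 1 (Oscar -1): Oscar: 5 -> 4. State: Yara=1, Zoe=5, Oscar=4
Event 2 (Yara -1): Yara: 1 -> 0. State: Yara=0, Zoe=5, Oscar=4
Event 3 (Zoe -5): Zoe: 5 -> 0. State: Yara=0, Zoe=0, Oscar=4
Event 4 (Oscar +3): Oscar: 4 -> 7. State: Yara=0, Zoe=0, Oscar=7
Event 5 (Oscar -> Zoe, 1): Oscar: 7 -> 6, Zoe: 0 -> 1. State: Yara=0, Zoe=1, Oscar=6
Event 6 (Zoe -> Oscar, 1): Zoe: 1 -> 0, Oscar: 6 -> 7. State: Yara=0, Zoe=0, Oscar=7
Event 7 (Oscar -> Yara, 5): Oscar: 7 -> 2, Yara: 0 -> 5. State: Yara=5, Zoe=0, Oscar=2
Event 8 (Zoe +3): Zoe: 0 -> 3. State: Yara=5, Zoe=3, Oscar=2
Event 9 (Yara +4): Yara: 5 -> 9. State: Yara=9, Zoe=3, Oscar=2
Event 10 (Zoe -2): Zoe: 3 -> 1. State: Yara=9, Zoe=1, Oscar=2
Event 11 (Yara +1): Yara: 9 -> 10. State: Yara=10, Zoe=1, Oscar=2
Event 12 (Oscar +2): Oscar: 2 -> 4. State: Yara=10, Zoe=1, Oscar=4

Yara's final count: 10

Answer: 10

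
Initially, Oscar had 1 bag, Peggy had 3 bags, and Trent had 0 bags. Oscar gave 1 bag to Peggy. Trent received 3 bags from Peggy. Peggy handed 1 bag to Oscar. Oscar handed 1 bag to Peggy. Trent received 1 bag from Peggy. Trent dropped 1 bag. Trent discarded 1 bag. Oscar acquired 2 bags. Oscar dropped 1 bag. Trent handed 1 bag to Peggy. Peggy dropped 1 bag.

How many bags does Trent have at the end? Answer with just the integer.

Tracking counts step by step:
Start: Oscar=1, Peggy=3, Trent=0
Event 1 (Oscar -> Peggy, 1): Oscar: 1 -> 0, Peggy: 3 -> 4. State: Oscar=0, Peggy=4, Trent=0
Event 2 (Peggy -> Trent, 3): Peggy: 4 -> 1, Trent: 0 -> 3. State: Oscar=0, Peggy=1, Trent=3
Event 3 (Peggy -> Oscar, 1): Peggy: 1 -> 0, Oscar: 0 -> 1. State: Oscar=1, Peggy=0, Trent=3
Event 4 (Oscar -> Peggy, 1): Oscar: 1 -> 0, Peggy: 0 -> 1. State: Oscar=0, Peggy=1, Trent=3
Event 5 (Peggy -> Trent, 1): Peggy: 1 -> 0, Trent: 3 -> 4. State: Oscar=0, Peggy=0, Trent=4
Event 6 (Trent -1): Trent: 4 -> 3. State: Oscar=0, Peggy=0, Trent=3
Event 7 (Trent -1): Trent: 3 -> 2. State: Oscar=0, Peggy=0, Trent=2
Event 8 (Oscar +2): Oscar: 0 -> 2. State: Oscar=2, Peggy=0, Trent=2
Event 9 (Oscar -1): Oscar: 2 -> 1. State: Oscar=1, Peggy=0, Trent=2
Event 10 (Trent -> Peggy, 1): Trent: 2 -> 1, Peggy: 0 -> 1. State: Oscar=1, Peggy=1, Trent=1
Event 11 (Peggy -1): Peggy: 1 -> 0. State: Oscar=1, Peggy=0, Trent=1

Trent's final count: 1

Answer: 1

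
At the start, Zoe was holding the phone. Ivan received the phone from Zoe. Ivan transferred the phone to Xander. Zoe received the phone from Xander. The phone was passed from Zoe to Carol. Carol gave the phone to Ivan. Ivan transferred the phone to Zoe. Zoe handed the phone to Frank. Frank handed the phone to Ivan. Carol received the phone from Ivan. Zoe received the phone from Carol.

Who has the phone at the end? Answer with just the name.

Answer: Zoe

Derivation:
Tracking the phone through each event:
Start: Zoe has the phone.
After event 1: Ivan has the phone.
After event 2: Xander has the phone.
After event 3: Zoe has the phone.
After event 4: Carol has the phone.
After event 5: Ivan has the phone.
After event 6: Zoe has the phone.
After event 7: Frank has the phone.
After event 8: Ivan has the phone.
After event 9: Carol has the phone.
After event 10: Zoe has the phone.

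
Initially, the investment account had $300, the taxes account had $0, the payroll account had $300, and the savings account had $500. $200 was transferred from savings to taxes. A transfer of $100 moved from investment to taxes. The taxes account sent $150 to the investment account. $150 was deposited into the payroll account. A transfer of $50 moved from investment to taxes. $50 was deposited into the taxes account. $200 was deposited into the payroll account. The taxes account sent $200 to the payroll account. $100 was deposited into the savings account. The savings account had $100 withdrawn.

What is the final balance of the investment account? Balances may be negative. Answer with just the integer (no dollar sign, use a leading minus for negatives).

Answer: 300

Derivation:
Tracking account balances step by step:
Start: investment=300, taxes=0, payroll=300, savings=500
Event 1 (transfer 200 savings -> taxes): savings: 500 - 200 = 300, taxes: 0 + 200 = 200. Balances: investment=300, taxes=200, payroll=300, savings=300
Event 2 (transfer 100 investment -> taxes): investment: 300 - 100 = 200, taxes: 200 + 100 = 300. Balances: investment=200, taxes=300, payroll=300, savings=300
Event 3 (transfer 150 taxes -> investment): taxes: 300 - 150 = 150, investment: 200 + 150 = 350. Balances: investment=350, taxes=150, payroll=300, savings=300
Event 4 (deposit 150 to payroll): payroll: 300 + 150 = 450. Balances: investment=350, taxes=150, payroll=450, savings=300
Event 5 (transfer 50 investment -> taxes): investment: 350 - 50 = 300, taxes: 150 + 50 = 200. Balances: investment=300, taxes=200, payroll=450, savings=300
Event 6 (deposit 50 to taxes): taxes: 200 + 50 = 250. Balances: investment=300, taxes=250, payroll=450, savings=300
Event 7 (deposit 200 to payroll): payroll: 450 + 200 = 650. Balances: investment=300, taxes=250, payroll=650, savings=300
Event 8 (transfer 200 taxes -> payroll): taxes: 250 - 200 = 50, payroll: 650 + 200 = 850. Balances: investment=300, taxes=50, payroll=850, savings=300
Event 9 (deposit 100 to savings): savings: 300 + 100 = 400. Balances: investment=300, taxes=50, payroll=850, savings=400
Event 10 (withdraw 100 from savings): savings: 400 - 100 = 300. Balances: investment=300, taxes=50, payroll=850, savings=300

Final balance of investment: 300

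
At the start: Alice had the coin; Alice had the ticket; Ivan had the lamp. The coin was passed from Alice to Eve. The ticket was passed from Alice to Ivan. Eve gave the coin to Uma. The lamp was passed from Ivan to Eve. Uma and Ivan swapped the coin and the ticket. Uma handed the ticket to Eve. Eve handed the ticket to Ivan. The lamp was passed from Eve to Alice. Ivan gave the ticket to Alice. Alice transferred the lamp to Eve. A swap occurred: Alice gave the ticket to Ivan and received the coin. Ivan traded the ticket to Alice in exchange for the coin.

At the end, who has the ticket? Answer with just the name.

Tracking all object holders:
Start: coin:Alice, ticket:Alice, lamp:Ivan
Event 1 (give coin: Alice -> Eve). State: coin:Eve, ticket:Alice, lamp:Ivan
Event 2 (give ticket: Alice -> Ivan). State: coin:Eve, ticket:Ivan, lamp:Ivan
Event 3 (give coin: Eve -> Uma). State: coin:Uma, ticket:Ivan, lamp:Ivan
Event 4 (give lamp: Ivan -> Eve). State: coin:Uma, ticket:Ivan, lamp:Eve
Event 5 (swap coin<->ticket: now coin:Ivan, ticket:Uma). State: coin:Ivan, ticket:Uma, lamp:Eve
Event 6 (give ticket: Uma -> Eve). State: coin:Ivan, ticket:Eve, lamp:Eve
Event 7 (give ticket: Eve -> Ivan). State: coin:Ivan, ticket:Ivan, lamp:Eve
Event 8 (give lamp: Eve -> Alice). State: coin:Ivan, ticket:Ivan, lamp:Alice
Event 9 (give ticket: Ivan -> Alice). State: coin:Ivan, ticket:Alice, lamp:Alice
Event 10 (give lamp: Alice -> Eve). State: coin:Ivan, ticket:Alice, lamp:Eve
Event 11 (swap ticket<->coin: now ticket:Ivan, coin:Alice). State: coin:Alice, ticket:Ivan, lamp:Eve
Event 12 (swap ticket<->coin: now ticket:Alice, coin:Ivan). State: coin:Ivan, ticket:Alice, lamp:Eve

Final state: coin:Ivan, ticket:Alice, lamp:Eve
The ticket is held by Alice.

Answer: Alice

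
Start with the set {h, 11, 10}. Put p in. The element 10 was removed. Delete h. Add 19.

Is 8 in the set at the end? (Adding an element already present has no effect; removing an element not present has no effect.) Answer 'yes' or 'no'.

Answer: no

Derivation:
Tracking the set through each operation:
Start: {10, 11, h}
Event 1 (add p): added. Set: {10, 11, h, p}
Event 2 (remove 10): removed. Set: {11, h, p}
Event 3 (remove h): removed. Set: {11, p}
Event 4 (add 19): added. Set: {11, 19, p}

Final set: {11, 19, p} (size 3)
8 is NOT in the final set.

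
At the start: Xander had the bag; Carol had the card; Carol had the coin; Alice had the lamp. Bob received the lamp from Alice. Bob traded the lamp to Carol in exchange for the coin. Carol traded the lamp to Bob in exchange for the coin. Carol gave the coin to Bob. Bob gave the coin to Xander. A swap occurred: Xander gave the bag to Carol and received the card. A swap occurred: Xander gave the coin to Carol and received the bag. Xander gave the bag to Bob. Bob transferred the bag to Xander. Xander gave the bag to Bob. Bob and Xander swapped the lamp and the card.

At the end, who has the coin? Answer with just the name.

Answer: Carol

Derivation:
Tracking all object holders:
Start: bag:Xander, card:Carol, coin:Carol, lamp:Alice
Event 1 (give lamp: Alice -> Bob). State: bag:Xander, card:Carol, coin:Carol, lamp:Bob
Event 2 (swap lamp<->coin: now lamp:Carol, coin:Bob). State: bag:Xander, card:Carol, coin:Bob, lamp:Carol
Event 3 (swap lamp<->coin: now lamp:Bob, coin:Carol). State: bag:Xander, card:Carol, coin:Carol, lamp:Bob
Event 4 (give coin: Carol -> Bob). State: bag:Xander, card:Carol, coin:Bob, lamp:Bob
Event 5 (give coin: Bob -> Xander). State: bag:Xander, card:Carol, coin:Xander, lamp:Bob
Event 6 (swap bag<->card: now bag:Carol, card:Xander). State: bag:Carol, card:Xander, coin:Xander, lamp:Bob
Event 7 (swap coin<->bag: now coin:Carol, bag:Xander). State: bag:Xander, card:Xander, coin:Carol, lamp:Bob
Event 8 (give bag: Xander -> Bob). State: bag:Bob, card:Xander, coin:Carol, lamp:Bob
Event 9 (give bag: Bob -> Xander). State: bag:Xander, card:Xander, coin:Carol, lamp:Bob
Event 10 (give bag: Xander -> Bob). State: bag:Bob, card:Xander, coin:Carol, lamp:Bob
Event 11 (swap lamp<->card: now lamp:Xander, card:Bob). State: bag:Bob, card:Bob, coin:Carol, lamp:Xander

Final state: bag:Bob, card:Bob, coin:Carol, lamp:Xander
The coin is held by Carol.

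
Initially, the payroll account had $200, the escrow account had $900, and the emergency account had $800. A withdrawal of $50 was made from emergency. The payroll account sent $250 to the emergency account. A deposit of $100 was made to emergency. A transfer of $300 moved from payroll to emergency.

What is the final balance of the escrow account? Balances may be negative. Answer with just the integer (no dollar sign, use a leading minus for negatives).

Tracking account balances step by step:
Start: payroll=200, escrow=900, emergency=800
Event 1 (withdraw 50 from emergency): emergency: 800 - 50 = 750. Balances: payroll=200, escrow=900, emergency=750
Event 2 (transfer 250 payroll -> emergency): payroll: 200 - 250 = -50, emergency: 750 + 250 = 1000. Balances: payroll=-50, escrow=900, emergency=1000
Event 3 (deposit 100 to emergency): emergency: 1000 + 100 = 1100. Balances: payroll=-50, escrow=900, emergency=1100
Event 4 (transfer 300 payroll -> emergency): payroll: -50 - 300 = -350, emergency: 1100 + 300 = 1400. Balances: payroll=-350, escrow=900, emergency=1400

Final balance of escrow: 900

Answer: 900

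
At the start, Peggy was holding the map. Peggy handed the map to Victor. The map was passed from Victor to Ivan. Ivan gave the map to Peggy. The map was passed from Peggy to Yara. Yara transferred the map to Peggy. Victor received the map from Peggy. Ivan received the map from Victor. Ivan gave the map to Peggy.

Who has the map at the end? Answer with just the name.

Tracking the map through each event:
Start: Peggy has the map.
After event 1: Victor has the map.
After event 2: Ivan has the map.
After event 3: Peggy has the map.
After event 4: Yara has the map.
After event 5: Peggy has the map.
After event 6: Victor has the map.
After event 7: Ivan has the map.
After event 8: Peggy has the map.

Answer: Peggy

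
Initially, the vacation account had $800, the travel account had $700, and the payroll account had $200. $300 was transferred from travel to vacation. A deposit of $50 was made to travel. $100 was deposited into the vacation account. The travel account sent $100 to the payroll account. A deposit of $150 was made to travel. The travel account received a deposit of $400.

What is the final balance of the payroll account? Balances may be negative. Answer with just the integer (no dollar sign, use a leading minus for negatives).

Answer: 300

Derivation:
Tracking account balances step by step:
Start: vacation=800, travel=700, payroll=200
Event 1 (transfer 300 travel -> vacation): travel: 700 - 300 = 400, vacation: 800 + 300 = 1100. Balances: vacation=1100, travel=400, payroll=200
Event 2 (deposit 50 to travel): travel: 400 + 50 = 450. Balances: vacation=1100, travel=450, payroll=200
Event 3 (deposit 100 to vacation): vacation: 1100 + 100 = 1200. Balances: vacation=1200, travel=450, payroll=200
Event 4 (transfer 100 travel -> payroll): travel: 450 - 100 = 350, payroll: 200 + 100 = 300. Balances: vacation=1200, travel=350, payroll=300
Event 5 (deposit 150 to travel): travel: 350 + 150 = 500. Balances: vacation=1200, travel=500, payroll=300
Event 6 (deposit 400 to travel): travel: 500 + 400 = 900. Balances: vacation=1200, travel=900, payroll=300

Final balance of payroll: 300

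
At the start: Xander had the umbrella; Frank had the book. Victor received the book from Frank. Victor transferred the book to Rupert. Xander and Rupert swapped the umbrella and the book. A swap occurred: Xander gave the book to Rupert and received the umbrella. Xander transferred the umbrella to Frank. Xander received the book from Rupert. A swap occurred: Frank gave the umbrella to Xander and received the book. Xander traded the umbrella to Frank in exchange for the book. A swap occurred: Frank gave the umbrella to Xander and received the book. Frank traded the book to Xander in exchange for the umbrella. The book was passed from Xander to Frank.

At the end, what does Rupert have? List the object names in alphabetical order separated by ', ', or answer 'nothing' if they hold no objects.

Tracking all object holders:
Start: umbrella:Xander, book:Frank
Event 1 (give book: Frank -> Victor). State: umbrella:Xander, book:Victor
Event 2 (give book: Victor -> Rupert). State: umbrella:Xander, book:Rupert
Event 3 (swap umbrella<->book: now umbrella:Rupert, book:Xander). State: umbrella:Rupert, book:Xander
Event 4 (swap book<->umbrella: now book:Rupert, umbrella:Xander). State: umbrella:Xander, book:Rupert
Event 5 (give umbrella: Xander -> Frank). State: umbrella:Frank, book:Rupert
Event 6 (give book: Rupert -> Xander). State: umbrella:Frank, book:Xander
Event 7 (swap umbrella<->book: now umbrella:Xander, book:Frank). State: umbrella:Xander, book:Frank
Event 8 (swap umbrella<->book: now umbrella:Frank, book:Xander). State: umbrella:Frank, book:Xander
Event 9 (swap umbrella<->book: now umbrella:Xander, book:Frank). State: umbrella:Xander, book:Frank
Event 10 (swap book<->umbrella: now book:Xander, umbrella:Frank). State: umbrella:Frank, book:Xander
Event 11 (give book: Xander -> Frank). State: umbrella:Frank, book:Frank

Final state: umbrella:Frank, book:Frank
Rupert holds: (nothing).

Answer: nothing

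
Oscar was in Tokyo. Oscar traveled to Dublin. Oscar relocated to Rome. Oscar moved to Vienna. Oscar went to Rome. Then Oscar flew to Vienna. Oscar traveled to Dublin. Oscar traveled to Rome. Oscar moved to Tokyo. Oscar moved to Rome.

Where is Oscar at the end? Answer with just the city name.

Answer: Rome

Derivation:
Tracking Oscar's location:
Start: Oscar is in Tokyo.
After move 1: Tokyo -> Dublin. Oscar is in Dublin.
After move 2: Dublin -> Rome. Oscar is in Rome.
After move 3: Rome -> Vienna. Oscar is in Vienna.
After move 4: Vienna -> Rome. Oscar is in Rome.
After move 5: Rome -> Vienna. Oscar is in Vienna.
After move 6: Vienna -> Dublin. Oscar is in Dublin.
After move 7: Dublin -> Rome. Oscar is in Rome.
After move 8: Rome -> Tokyo. Oscar is in Tokyo.
After move 9: Tokyo -> Rome. Oscar is in Rome.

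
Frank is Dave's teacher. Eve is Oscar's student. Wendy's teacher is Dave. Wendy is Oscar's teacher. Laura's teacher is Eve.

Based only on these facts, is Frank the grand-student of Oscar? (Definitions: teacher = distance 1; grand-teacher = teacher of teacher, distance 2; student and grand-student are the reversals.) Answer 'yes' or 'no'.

Reconstructing the teacher chain from the given facts:
  Frank -> Dave -> Wendy -> Oscar -> Eve -> Laura
(each arrow means 'teacher of the next')
Positions in the chain (0 = top):
  position of Frank: 0
  position of Dave: 1
  position of Wendy: 2
  position of Oscar: 3
  position of Eve: 4
  position of Laura: 5

Frank is at position 0, Oscar is at position 3; signed distance (j - i) = 3.
'grand-student' requires j - i = -2. Actual distance is 3, so the relation does NOT hold.

Answer: no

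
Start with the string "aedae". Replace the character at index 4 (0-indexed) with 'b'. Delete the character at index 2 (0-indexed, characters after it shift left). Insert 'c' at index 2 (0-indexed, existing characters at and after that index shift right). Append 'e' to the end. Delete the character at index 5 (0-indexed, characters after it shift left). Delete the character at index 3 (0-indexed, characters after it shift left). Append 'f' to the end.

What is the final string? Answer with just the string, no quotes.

Answer: aecbf

Derivation:
Applying each edit step by step:
Start: "aedae"
Op 1 (replace idx 4: 'e' -> 'b'): "aedae" -> "aedab"
Op 2 (delete idx 2 = 'd'): "aedab" -> "aeab"
Op 3 (insert 'c' at idx 2): "aeab" -> "aecab"
Op 4 (append 'e'): "aecab" -> "aecabe"
Op 5 (delete idx 5 = 'e'): "aecabe" -> "aecab"
Op 6 (delete idx 3 = 'a'): "aecab" -> "aecb"
Op 7 (append 'f'): "aecb" -> "aecbf"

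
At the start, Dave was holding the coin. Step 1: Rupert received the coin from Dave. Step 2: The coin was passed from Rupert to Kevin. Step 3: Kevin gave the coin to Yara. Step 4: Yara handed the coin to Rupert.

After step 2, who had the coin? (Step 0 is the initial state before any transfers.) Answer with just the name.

Answer: Kevin

Derivation:
Tracking the coin holder through step 2:
After step 0 (start): Dave
After step 1: Rupert
After step 2: Kevin

At step 2, the holder is Kevin.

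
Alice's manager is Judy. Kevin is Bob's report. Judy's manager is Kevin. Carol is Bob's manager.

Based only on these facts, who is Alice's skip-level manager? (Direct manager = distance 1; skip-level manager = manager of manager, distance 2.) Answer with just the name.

Reconstructing the manager chain from the given facts:
  Carol -> Bob -> Kevin -> Judy -> Alice
(each arrow means 'manager of the next')
Positions in the chain (0 = top):
  position of Carol: 0
  position of Bob: 1
  position of Kevin: 2
  position of Judy: 3
  position of Alice: 4

Alice is at position 4; the skip-level manager is 2 steps up the chain, i.e. position 2: Kevin.

Answer: Kevin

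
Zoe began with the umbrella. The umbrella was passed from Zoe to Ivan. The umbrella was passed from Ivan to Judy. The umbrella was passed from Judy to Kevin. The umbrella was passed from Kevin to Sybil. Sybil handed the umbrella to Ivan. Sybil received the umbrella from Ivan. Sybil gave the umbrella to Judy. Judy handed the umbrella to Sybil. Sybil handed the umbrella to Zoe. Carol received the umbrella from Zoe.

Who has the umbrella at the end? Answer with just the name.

Tracking the umbrella through each event:
Start: Zoe has the umbrella.
After event 1: Ivan has the umbrella.
After event 2: Judy has the umbrella.
After event 3: Kevin has the umbrella.
After event 4: Sybil has the umbrella.
After event 5: Ivan has the umbrella.
After event 6: Sybil has the umbrella.
After event 7: Judy has the umbrella.
After event 8: Sybil has the umbrella.
After event 9: Zoe has the umbrella.
After event 10: Carol has the umbrella.

Answer: Carol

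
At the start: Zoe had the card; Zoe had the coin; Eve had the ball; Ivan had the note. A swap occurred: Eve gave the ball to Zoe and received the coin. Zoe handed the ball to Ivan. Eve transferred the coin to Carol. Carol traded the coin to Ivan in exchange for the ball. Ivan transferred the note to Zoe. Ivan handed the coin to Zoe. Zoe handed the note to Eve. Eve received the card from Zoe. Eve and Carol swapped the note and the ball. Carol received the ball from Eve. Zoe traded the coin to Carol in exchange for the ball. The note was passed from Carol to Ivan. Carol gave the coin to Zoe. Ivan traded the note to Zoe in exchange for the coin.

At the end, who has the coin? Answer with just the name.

Answer: Ivan

Derivation:
Tracking all object holders:
Start: card:Zoe, coin:Zoe, ball:Eve, note:Ivan
Event 1 (swap ball<->coin: now ball:Zoe, coin:Eve). State: card:Zoe, coin:Eve, ball:Zoe, note:Ivan
Event 2 (give ball: Zoe -> Ivan). State: card:Zoe, coin:Eve, ball:Ivan, note:Ivan
Event 3 (give coin: Eve -> Carol). State: card:Zoe, coin:Carol, ball:Ivan, note:Ivan
Event 4 (swap coin<->ball: now coin:Ivan, ball:Carol). State: card:Zoe, coin:Ivan, ball:Carol, note:Ivan
Event 5 (give note: Ivan -> Zoe). State: card:Zoe, coin:Ivan, ball:Carol, note:Zoe
Event 6 (give coin: Ivan -> Zoe). State: card:Zoe, coin:Zoe, ball:Carol, note:Zoe
Event 7 (give note: Zoe -> Eve). State: card:Zoe, coin:Zoe, ball:Carol, note:Eve
Event 8 (give card: Zoe -> Eve). State: card:Eve, coin:Zoe, ball:Carol, note:Eve
Event 9 (swap note<->ball: now note:Carol, ball:Eve). State: card:Eve, coin:Zoe, ball:Eve, note:Carol
Event 10 (give ball: Eve -> Carol). State: card:Eve, coin:Zoe, ball:Carol, note:Carol
Event 11 (swap coin<->ball: now coin:Carol, ball:Zoe). State: card:Eve, coin:Carol, ball:Zoe, note:Carol
Event 12 (give note: Carol -> Ivan). State: card:Eve, coin:Carol, ball:Zoe, note:Ivan
Event 13 (give coin: Carol -> Zoe). State: card:Eve, coin:Zoe, ball:Zoe, note:Ivan
Event 14 (swap note<->coin: now note:Zoe, coin:Ivan). State: card:Eve, coin:Ivan, ball:Zoe, note:Zoe

Final state: card:Eve, coin:Ivan, ball:Zoe, note:Zoe
The coin is held by Ivan.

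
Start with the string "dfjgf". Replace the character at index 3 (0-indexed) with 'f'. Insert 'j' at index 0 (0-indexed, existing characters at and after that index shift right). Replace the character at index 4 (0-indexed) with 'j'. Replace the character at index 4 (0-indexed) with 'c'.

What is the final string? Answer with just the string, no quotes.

Answer: jdfjcf

Derivation:
Applying each edit step by step:
Start: "dfjgf"
Op 1 (replace idx 3: 'g' -> 'f'): "dfjgf" -> "dfjff"
Op 2 (insert 'j' at idx 0): "dfjff" -> "jdfjff"
Op 3 (replace idx 4: 'f' -> 'j'): "jdfjff" -> "jdfjjf"
Op 4 (replace idx 4: 'j' -> 'c'): "jdfjjf" -> "jdfjcf"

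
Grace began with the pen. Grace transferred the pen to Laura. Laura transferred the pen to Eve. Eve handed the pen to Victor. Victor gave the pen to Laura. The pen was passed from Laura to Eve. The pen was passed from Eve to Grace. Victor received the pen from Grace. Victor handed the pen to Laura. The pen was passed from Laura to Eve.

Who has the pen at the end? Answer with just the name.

Tracking the pen through each event:
Start: Grace has the pen.
After event 1: Laura has the pen.
After event 2: Eve has the pen.
After event 3: Victor has the pen.
After event 4: Laura has the pen.
After event 5: Eve has the pen.
After event 6: Grace has the pen.
After event 7: Victor has the pen.
After event 8: Laura has the pen.
After event 9: Eve has the pen.

Answer: Eve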